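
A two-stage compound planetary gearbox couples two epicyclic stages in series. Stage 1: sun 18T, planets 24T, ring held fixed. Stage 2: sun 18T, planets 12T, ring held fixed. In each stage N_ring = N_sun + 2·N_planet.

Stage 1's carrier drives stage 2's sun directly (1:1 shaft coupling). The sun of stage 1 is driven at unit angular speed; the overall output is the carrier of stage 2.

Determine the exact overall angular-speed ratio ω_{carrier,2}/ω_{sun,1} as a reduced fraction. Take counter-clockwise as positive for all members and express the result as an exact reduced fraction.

Stage 1: N_ring = 18 + 2·24 = 66
Stage 1: 18(ω_s−ω_c) = −66(ω_r−ω_c),  ω_r=0, ω_s=1
Stage 1: 18(1−ω_c) = −66(0−ω_c)  ⇒  84ω_c = 18  ⇒  ω_c = 3/14
  ⇒ ω_c¹/ω_s¹ = 3/14
Stage 2: N_ring = 18 + 2·12 = 42
Stage 2: 18(ω_s−ω_c) = −42(ω_r−ω_c),  ω_r=0, ω_s=1
Stage 2: 18(1−ω_c) = −42(0−ω_c)  ⇒  60ω_c = 18  ⇒  ω_c = 3/10
  ⇒ ω_c²/ω_s² = 3/10
Coupling ω_s² = ω_c¹ ⇒ overall = 3/14 × 3/10 = 9/140

9/140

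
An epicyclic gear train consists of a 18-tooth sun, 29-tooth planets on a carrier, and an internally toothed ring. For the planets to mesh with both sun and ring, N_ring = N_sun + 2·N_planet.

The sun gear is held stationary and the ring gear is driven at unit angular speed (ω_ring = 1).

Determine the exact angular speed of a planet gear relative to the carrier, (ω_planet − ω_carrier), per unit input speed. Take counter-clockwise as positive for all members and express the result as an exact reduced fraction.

684/1363

N_ring = 18 + 2·29 = 76
18(ω_s−ω_c) = −76(ω_r−ω_c),  ω_s=0, ω_r=1
18(0−ω_c) = −76(1−ω_c)  ⇒  94ω_c = 76  ⇒  ω_c = 38/47
sun–planet: 18·(0−38/47) = −29·(ω_p−ω_c)  ⇒  ω_p−ω_c = −(18/29)·(-38/47) = 684/1363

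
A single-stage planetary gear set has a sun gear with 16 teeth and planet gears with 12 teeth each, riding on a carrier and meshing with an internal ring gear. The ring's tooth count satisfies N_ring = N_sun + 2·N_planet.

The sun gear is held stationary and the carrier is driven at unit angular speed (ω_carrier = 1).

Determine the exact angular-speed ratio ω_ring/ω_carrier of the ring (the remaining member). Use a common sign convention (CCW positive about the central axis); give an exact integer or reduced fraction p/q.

7/5

N_ring = 16 + 2·12 = 40
16(ω_s−ω_c) = −40(ω_r−ω_c),  ω_s=0, ω_c=1
ω_r = 1 − (16/40)(0−1) = 7/5
ω_r/ω_c = 7/5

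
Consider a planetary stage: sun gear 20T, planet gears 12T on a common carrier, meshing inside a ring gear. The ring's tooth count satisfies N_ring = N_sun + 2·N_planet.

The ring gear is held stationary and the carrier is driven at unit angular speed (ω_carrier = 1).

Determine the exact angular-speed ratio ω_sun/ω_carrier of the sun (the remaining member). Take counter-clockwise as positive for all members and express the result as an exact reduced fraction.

N_ring = 20 + 2·12 = 44
20(ω_s−ω_c) = −44(ω_r−ω_c),  ω_r=0, ω_c=1
ω_s = 1 − (44/20)(0−1) = 16/5
ω_s/ω_c = 16/5

16/5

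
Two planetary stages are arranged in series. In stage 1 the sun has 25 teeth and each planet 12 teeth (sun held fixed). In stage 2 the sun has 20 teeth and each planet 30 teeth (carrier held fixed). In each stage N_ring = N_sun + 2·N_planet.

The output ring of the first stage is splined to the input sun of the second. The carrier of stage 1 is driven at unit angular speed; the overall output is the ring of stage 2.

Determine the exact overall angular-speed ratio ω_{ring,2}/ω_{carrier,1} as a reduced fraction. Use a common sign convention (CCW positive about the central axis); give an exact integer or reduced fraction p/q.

-37/98

Stage 1: N_ring = 25 + 2·12 = 49
Stage 1: 25(ω_s−ω_c) = −49(ω_r−ω_c),  ω_s=0, ω_c=1
Stage 1: ω_r = 1 − (25/49)(0−1) = 74/49
  ⇒ ω_r¹/ω_c¹ = 74/49
Stage 2: N_ring = 20 + 2·30 = 80
Stage 2: 20(ω_s−ω_c) = −80(ω_r−ω_c),  ω_c=0, ω_s=1
Stage 2: ω_r = 0 − (20/80)(1−0) = -1/4
  ⇒ ω_r²/ω_s² = -1/4
Coupling ω_s² = ω_r¹ ⇒ overall = 74/49 × -1/4 = -37/98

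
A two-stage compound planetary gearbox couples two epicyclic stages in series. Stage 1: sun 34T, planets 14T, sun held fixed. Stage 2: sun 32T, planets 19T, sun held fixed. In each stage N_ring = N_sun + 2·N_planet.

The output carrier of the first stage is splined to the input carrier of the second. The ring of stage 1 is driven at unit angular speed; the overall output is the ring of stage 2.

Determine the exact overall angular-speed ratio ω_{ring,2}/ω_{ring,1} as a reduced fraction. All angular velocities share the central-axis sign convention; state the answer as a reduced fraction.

527/560

Stage 1: N_ring = 34 + 2·14 = 62
Stage 1: 34(ω_s−ω_c) = −62(ω_r−ω_c),  ω_s=0, ω_r=1
Stage 1: 34(0−ω_c) = −62(1−ω_c)  ⇒  96ω_c = 62  ⇒  ω_c = 31/48
  ⇒ ω_c¹/ω_r¹ = 31/48
Stage 2: N_ring = 32 + 2·19 = 70
Stage 2: 32(ω_s−ω_c) = −70(ω_r−ω_c),  ω_s=0, ω_c=1
Stage 2: ω_r = 1 − (32/70)(0−1) = 51/35
  ⇒ ω_r²/ω_c² = 51/35
Coupling ω_c² = ω_c¹ ⇒ overall = 31/48 × 51/35 = 527/560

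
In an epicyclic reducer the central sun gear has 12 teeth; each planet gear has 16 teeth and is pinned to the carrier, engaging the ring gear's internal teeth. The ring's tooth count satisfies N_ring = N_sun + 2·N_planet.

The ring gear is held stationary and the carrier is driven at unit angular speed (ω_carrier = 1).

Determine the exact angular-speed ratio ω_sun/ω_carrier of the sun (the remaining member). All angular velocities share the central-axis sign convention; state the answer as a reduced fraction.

N_ring = 12 + 2·16 = 44
12(ω_s−ω_c) = −44(ω_r−ω_c),  ω_r=0, ω_c=1
ω_s = 1 − (44/12)(0−1) = 14/3
ω_s/ω_c = 14/3

14/3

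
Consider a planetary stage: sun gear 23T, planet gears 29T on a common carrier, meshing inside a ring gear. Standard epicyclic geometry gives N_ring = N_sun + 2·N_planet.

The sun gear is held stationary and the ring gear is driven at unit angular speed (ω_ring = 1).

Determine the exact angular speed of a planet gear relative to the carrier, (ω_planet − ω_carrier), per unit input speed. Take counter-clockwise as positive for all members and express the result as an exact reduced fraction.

1863/3016

N_ring = 23 + 2·29 = 81
23(ω_s−ω_c) = −81(ω_r−ω_c),  ω_s=0, ω_r=1
23(0−ω_c) = −81(1−ω_c)  ⇒  104ω_c = 81  ⇒  ω_c = 81/104
sun–planet: 23·(0−81/104) = −29·(ω_p−ω_c)  ⇒  ω_p−ω_c = −(23/29)·(-81/104) = 1863/3016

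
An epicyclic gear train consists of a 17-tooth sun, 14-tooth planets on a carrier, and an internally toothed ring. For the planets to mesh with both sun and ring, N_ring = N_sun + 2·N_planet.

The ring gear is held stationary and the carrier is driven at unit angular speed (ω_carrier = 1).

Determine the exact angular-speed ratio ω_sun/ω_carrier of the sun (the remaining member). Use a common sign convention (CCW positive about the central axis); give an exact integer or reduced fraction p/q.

62/17

N_ring = 17 + 2·14 = 45
17(ω_s−ω_c) = −45(ω_r−ω_c),  ω_r=0, ω_c=1
ω_s = 1 − (45/17)(0−1) = 62/17
ω_s/ω_c = 62/17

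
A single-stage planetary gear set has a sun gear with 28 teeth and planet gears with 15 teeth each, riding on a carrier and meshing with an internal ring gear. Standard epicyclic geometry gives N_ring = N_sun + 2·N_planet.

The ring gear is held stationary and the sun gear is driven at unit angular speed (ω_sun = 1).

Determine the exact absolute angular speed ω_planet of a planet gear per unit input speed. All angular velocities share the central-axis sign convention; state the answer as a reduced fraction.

-14/15

N_ring = 28 + 2·15 = 58
28(ω_s−ω_c) = −58(ω_r−ω_c),  ω_r=0, ω_s=1
28(1−ω_c) = −58(0−ω_c)  ⇒  86ω_c = 28  ⇒  ω_c = 14/43
sun–planet: 28·(1−14/43) = −15·(ω_p−ω_c)  ⇒  ω_p−ω_c = −(28/15)·(29/43) = -812/645
ω_p = 14/43 − 812/645 = -14/15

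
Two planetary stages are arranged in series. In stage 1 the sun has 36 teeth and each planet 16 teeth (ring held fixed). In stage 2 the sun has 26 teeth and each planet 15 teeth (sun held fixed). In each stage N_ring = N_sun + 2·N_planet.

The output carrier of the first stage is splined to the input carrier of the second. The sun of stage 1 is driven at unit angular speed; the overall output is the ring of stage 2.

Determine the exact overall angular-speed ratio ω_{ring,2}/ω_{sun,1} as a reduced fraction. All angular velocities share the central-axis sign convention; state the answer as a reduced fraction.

369/728

Stage 1: N_ring = 36 + 2·16 = 68
Stage 1: 36(ω_s−ω_c) = −68(ω_r−ω_c),  ω_r=0, ω_s=1
Stage 1: 36(1−ω_c) = −68(0−ω_c)  ⇒  104ω_c = 36  ⇒  ω_c = 9/26
  ⇒ ω_c¹/ω_s¹ = 9/26
Stage 2: N_ring = 26 + 2·15 = 56
Stage 2: 26(ω_s−ω_c) = −56(ω_r−ω_c),  ω_s=0, ω_c=1
Stage 2: ω_r = 1 − (26/56)(0−1) = 41/28
  ⇒ ω_r²/ω_c² = 41/28
Coupling ω_c² = ω_c¹ ⇒ overall = 9/26 × 41/28 = 369/728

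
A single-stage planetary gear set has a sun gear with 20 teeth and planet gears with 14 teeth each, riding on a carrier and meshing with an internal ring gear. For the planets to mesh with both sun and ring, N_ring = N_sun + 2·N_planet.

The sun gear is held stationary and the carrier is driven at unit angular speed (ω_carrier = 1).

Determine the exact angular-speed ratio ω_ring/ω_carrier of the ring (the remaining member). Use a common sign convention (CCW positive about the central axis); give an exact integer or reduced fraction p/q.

N_ring = 20 + 2·14 = 48
20(ω_s−ω_c) = −48(ω_r−ω_c),  ω_s=0, ω_c=1
ω_r = 1 − (20/48)(0−1) = 17/12
ω_r/ω_c = 17/12

17/12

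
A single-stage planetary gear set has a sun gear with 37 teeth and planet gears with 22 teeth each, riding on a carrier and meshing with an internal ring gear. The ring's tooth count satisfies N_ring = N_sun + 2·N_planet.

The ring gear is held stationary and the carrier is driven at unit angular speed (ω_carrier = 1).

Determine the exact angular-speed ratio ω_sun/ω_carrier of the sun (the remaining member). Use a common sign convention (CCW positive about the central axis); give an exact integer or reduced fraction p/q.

N_ring = 37 + 2·22 = 81
37(ω_s−ω_c) = −81(ω_r−ω_c),  ω_r=0, ω_c=1
ω_s = 1 − (81/37)(0−1) = 118/37
ω_s/ω_c = 118/37

118/37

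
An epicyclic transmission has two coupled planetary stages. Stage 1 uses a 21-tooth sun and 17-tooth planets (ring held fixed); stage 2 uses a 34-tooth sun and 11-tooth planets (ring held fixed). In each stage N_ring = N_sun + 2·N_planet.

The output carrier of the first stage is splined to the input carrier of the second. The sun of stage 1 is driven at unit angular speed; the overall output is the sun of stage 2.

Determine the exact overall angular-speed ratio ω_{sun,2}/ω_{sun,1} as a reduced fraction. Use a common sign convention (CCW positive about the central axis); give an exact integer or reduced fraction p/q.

Stage 1: N_ring = 21 + 2·17 = 55
Stage 1: 21(ω_s−ω_c) = −55(ω_r−ω_c),  ω_r=0, ω_s=1
Stage 1: 21(1−ω_c) = −55(0−ω_c)  ⇒  76ω_c = 21  ⇒  ω_c = 21/76
  ⇒ ω_c¹/ω_s¹ = 21/76
Stage 2: N_ring = 34 + 2·11 = 56
Stage 2: 34(ω_s−ω_c) = −56(ω_r−ω_c),  ω_r=0, ω_c=1
Stage 2: ω_s = 1 − (56/34)(0−1) = 45/17
  ⇒ ω_s²/ω_c² = 45/17
Coupling ω_c² = ω_c¹ ⇒ overall = 21/76 × 45/17 = 945/1292

945/1292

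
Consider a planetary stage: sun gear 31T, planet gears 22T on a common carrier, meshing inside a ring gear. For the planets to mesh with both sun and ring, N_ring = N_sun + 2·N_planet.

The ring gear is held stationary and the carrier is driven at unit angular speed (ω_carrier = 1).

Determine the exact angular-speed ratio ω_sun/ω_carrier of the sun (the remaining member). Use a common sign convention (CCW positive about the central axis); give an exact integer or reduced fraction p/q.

N_ring = 31 + 2·22 = 75
31(ω_s−ω_c) = −75(ω_r−ω_c),  ω_r=0, ω_c=1
ω_s = 1 − (75/31)(0−1) = 106/31
ω_s/ω_c = 106/31

106/31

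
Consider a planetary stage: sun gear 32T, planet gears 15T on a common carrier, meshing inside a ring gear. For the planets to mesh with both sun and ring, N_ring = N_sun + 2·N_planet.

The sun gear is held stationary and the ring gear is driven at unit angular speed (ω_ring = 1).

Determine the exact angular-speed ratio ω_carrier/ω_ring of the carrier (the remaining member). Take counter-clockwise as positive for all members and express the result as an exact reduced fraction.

31/47

N_ring = 32 + 2·15 = 62
32(ω_s−ω_c) = −62(ω_r−ω_c),  ω_s=0, ω_r=1
32(0−ω_c) = −62(1−ω_c)  ⇒  94ω_c = 62  ⇒  ω_c = 31/47
ω_c/ω_r = 31/47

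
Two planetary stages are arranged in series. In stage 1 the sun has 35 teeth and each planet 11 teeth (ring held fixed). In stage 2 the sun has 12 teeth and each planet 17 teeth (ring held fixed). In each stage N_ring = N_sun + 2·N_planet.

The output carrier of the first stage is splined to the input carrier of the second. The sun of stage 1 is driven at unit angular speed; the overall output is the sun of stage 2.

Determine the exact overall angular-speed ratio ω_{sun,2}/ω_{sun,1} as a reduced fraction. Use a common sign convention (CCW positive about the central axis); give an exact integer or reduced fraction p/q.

Stage 1: N_ring = 35 + 2·11 = 57
Stage 1: 35(ω_s−ω_c) = −57(ω_r−ω_c),  ω_r=0, ω_s=1
Stage 1: 35(1−ω_c) = −57(0−ω_c)  ⇒  92ω_c = 35  ⇒  ω_c = 35/92
  ⇒ ω_c¹/ω_s¹ = 35/92
Stage 2: N_ring = 12 + 2·17 = 46
Stage 2: 12(ω_s−ω_c) = −46(ω_r−ω_c),  ω_r=0, ω_c=1
Stage 2: ω_s = 1 − (46/12)(0−1) = 29/6
  ⇒ ω_s²/ω_c² = 29/6
Coupling ω_c² = ω_c¹ ⇒ overall = 35/92 × 29/6 = 1015/552

1015/552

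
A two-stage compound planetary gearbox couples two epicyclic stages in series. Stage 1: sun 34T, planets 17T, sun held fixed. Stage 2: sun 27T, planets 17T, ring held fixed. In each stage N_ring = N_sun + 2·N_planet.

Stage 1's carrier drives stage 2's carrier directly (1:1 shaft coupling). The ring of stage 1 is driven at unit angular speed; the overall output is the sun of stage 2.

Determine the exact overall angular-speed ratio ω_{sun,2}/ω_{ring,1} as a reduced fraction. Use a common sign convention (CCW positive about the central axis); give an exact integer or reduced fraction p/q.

Stage 1: N_ring = 34 + 2·17 = 68
Stage 1: 34(ω_s−ω_c) = −68(ω_r−ω_c),  ω_s=0, ω_r=1
Stage 1: 34(0−ω_c) = −68(1−ω_c)  ⇒  102ω_c = 68  ⇒  ω_c = 2/3
  ⇒ ω_c¹/ω_r¹ = 2/3
Stage 2: N_ring = 27 + 2·17 = 61
Stage 2: 27(ω_s−ω_c) = −61(ω_r−ω_c),  ω_r=0, ω_c=1
Stage 2: ω_s = 1 − (61/27)(0−1) = 88/27
  ⇒ ω_s²/ω_c² = 88/27
Coupling ω_c² = ω_c¹ ⇒ overall = 2/3 × 88/27 = 176/81

176/81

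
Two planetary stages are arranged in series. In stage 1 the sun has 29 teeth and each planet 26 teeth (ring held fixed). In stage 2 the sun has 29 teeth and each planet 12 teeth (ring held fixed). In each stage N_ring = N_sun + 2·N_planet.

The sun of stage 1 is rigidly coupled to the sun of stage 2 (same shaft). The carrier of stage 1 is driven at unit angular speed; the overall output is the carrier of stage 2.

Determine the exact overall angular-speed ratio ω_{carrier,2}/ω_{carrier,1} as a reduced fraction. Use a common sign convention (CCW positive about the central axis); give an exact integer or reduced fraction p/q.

55/41

Stage 1: N_ring = 29 + 2·26 = 81
Stage 1: 29(ω_s−ω_c) = −81(ω_r−ω_c),  ω_r=0, ω_c=1
Stage 1: ω_s = 1 − (81/29)(0−1) = 110/29
  ⇒ ω_s¹/ω_c¹ = 110/29
Stage 2: N_ring = 29 + 2·12 = 53
Stage 2: 29(ω_s−ω_c) = −53(ω_r−ω_c),  ω_r=0, ω_s=1
Stage 2: 29(1−ω_c) = −53(0−ω_c)  ⇒  82ω_c = 29  ⇒  ω_c = 29/82
  ⇒ ω_c²/ω_s² = 29/82
Coupling ω_s² = ω_s¹ ⇒ overall = 110/29 × 29/82 = 55/41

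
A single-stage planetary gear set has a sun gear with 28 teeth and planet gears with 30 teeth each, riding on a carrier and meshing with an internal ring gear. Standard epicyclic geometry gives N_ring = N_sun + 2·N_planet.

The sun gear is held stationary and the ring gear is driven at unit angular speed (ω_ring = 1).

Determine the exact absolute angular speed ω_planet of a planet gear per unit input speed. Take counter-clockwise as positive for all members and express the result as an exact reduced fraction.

N_ring = 28 + 2·30 = 88
28(ω_s−ω_c) = −88(ω_r−ω_c),  ω_s=0, ω_r=1
28(0−ω_c) = −88(1−ω_c)  ⇒  116ω_c = 88  ⇒  ω_c = 22/29
sun–planet: 28·(0−22/29) = −30·(ω_p−ω_c)  ⇒  ω_p−ω_c = −(28/30)·(-22/29) = 308/435
ω_p = 22/29 + 308/435 = 22/15

22/15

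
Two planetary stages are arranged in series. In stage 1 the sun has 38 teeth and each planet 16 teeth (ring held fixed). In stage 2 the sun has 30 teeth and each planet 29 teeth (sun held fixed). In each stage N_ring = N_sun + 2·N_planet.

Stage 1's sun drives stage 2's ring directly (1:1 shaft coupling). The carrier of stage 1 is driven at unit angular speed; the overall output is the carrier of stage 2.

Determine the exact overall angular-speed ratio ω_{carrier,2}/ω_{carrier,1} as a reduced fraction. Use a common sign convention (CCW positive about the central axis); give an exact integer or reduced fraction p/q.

Stage 1: N_ring = 38 + 2·16 = 70
Stage 1: 38(ω_s−ω_c) = −70(ω_r−ω_c),  ω_r=0, ω_c=1
Stage 1: ω_s = 1 − (70/38)(0−1) = 54/19
  ⇒ ω_s¹/ω_c¹ = 54/19
Stage 2: N_ring = 30 + 2·29 = 88
Stage 2: 30(ω_s−ω_c) = −88(ω_r−ω_c),  ω_s=0, ω_r=1
Stage 2: 30(0−ω_c) = −88(1−ω_c)  ⇒  118ω_c = 88  ⇒  ω_c = 44/59
  ⇒ ω_c²/ω_r² = 44/59
Coupling ω_r² = ω_s¹ ⇒ overall = 54/19 × 44/59 = 2376/1121

2376/1121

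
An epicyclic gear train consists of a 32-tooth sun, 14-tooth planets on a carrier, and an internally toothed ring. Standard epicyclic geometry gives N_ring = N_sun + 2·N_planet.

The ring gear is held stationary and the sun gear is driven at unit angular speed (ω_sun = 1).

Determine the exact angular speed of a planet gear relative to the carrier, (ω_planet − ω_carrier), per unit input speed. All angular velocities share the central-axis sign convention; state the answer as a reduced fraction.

-240/161

N_ring = 32 + 2·14 = 60
32(ω_s−ω_c) = −60(ω_r−ω_c),  ω_r=0, ω_s=1
32(1−ω_c) = −60(0−ω_c)  ⇒  92ω_c = 32  ⇒  ω_c = 8/23
sun–planet: 32·(1−8/23) = −14·(ω_p−ω_c)  ⇒  ω_p−ω_c = −(32/14)·(15/23) = -240/161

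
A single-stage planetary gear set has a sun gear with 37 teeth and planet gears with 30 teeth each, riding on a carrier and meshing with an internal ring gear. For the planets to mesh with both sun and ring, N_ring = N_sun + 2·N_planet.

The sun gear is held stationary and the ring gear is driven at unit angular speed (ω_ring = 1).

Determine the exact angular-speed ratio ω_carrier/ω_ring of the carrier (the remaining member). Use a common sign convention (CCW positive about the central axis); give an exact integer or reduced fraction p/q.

97/134

N_ring = 37 + 2·30 = 97
37(ω_s−ω_c) = −97(ω_r−ω_c),  ω_s=0, ω_r=1
37(0−ω_c) = −97(1−ω_c)  ⇒  134ω_c = 97  ⇒  ω_c = 97/134
ω_c/ω_r = 97/134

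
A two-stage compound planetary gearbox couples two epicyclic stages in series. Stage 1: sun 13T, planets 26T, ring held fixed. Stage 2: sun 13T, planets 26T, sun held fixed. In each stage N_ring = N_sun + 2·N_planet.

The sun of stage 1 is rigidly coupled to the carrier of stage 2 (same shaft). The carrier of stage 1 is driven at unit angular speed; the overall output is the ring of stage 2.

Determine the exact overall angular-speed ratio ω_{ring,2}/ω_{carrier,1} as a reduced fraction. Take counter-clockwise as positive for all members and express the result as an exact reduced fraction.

36/5

Stage 1: N_ring = 13 + 2·26 = 65
Stage 1: 13(ω_s−ω_c) = −65(ω_r−ω_c),  ω_r=0, ω_c=1
Stage 1: ω_s = 1 − (65/13)(0−1) = 6
  ⇒ ω_s¹/ω_c¹ = 6
Stage 2: N_ring = 13 + 2·26 = 65
Stage 2: 13(ω_s−ω_c) = −65(ω_r−ω_c),  ω_s=0, ω_c=1
Stage 2: ω_r = 1 − (13/65)(0−1) = 6/5
  ⇒ ω_r²/ω_c² = 6/5
Coupling ω_c² = ω_s¹ ⇒ overall = 6 × 6/5 = 36/5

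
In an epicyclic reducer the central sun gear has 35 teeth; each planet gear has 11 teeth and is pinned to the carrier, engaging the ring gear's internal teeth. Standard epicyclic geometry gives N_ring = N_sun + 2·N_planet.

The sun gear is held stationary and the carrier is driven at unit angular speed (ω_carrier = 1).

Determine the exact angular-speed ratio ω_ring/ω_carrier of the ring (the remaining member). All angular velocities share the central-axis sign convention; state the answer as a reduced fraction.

92/57

N_ring = 35 + 2·11 = 57
35(ω_s−ω_c) = −57(ω_r−ω_c),  ω_s=0, ω_c=1
ω_r = 1 − (35/57)(0−1) = 92/57
ω_r/ω_c = 92/57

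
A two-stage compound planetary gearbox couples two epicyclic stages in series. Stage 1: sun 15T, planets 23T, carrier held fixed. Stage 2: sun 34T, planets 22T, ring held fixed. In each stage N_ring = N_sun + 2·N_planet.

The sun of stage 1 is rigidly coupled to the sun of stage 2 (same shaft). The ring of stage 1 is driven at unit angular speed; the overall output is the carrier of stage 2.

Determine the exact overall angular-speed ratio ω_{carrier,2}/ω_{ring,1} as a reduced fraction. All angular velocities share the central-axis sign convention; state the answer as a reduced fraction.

-1037/840

Stage 1: N_ring = 15 + 2·23 = 61
Stage 1: 15(ω_s−ω_c) = −61(ω_r−ω_c),  ω_c=0, ω_r=1
Stage 1: ω_s = 0 − (61/15)(1−0) = -61/15
  ⇒ ω_s¹/ω_r¹ = -61/15
Stage 2: N_ring = 34 + 2·22 = 78
Stage 2: 34(ω_s−ω_c) = −78(ω_r−ω_c),  ω_r=0, ω_s=1
Stage 2: 34(1−ω_c) = −78(0−ω_c)  ⇒  112ω_c = 34  ⇒  ω_c = 17/56
  ⇒ ω_c²/ω_s² = 17/56
Coupling ω_s² = ω_s¹ ⇒ overall = -61/15 × 17/56 = -1037/840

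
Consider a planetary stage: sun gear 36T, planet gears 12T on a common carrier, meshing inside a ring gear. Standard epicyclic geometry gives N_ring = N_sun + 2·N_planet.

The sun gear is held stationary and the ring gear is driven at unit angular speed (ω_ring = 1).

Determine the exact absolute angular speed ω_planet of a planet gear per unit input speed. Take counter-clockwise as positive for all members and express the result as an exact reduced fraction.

N_ring = 36 + 2·12 = 60
36(ω_s−ω_c) = −60(ω_r−ω_c),  ω_s=0, ω_r=1
36(0−ω_c) = −60(1−ω_c)  ⇒  96ω_c = 60  ⇒  ω_c = 5/8
sun–planet: 36·(0−5/8) = −12·(ω_p−ω_c)  ⇒  ω_p−ω_c = −(36/12)·(-5/8) = 15/8
ω_p = 5/8 + 15/8 = 5/2

5/2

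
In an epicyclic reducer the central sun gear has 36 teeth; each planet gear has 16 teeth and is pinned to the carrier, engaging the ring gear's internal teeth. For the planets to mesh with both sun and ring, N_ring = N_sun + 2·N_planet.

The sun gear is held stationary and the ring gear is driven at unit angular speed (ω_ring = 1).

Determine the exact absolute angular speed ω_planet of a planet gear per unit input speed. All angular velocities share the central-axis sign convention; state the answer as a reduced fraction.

17/8

N_ring = 36 + 2·16 = 68
36(ω_s−ω_c) = −68(ω_r−ω_c),  ω_s=0, ω_r=1
36(0−ω_c) = −68(1−ω_c)  ⇒  104ω_c = 68  ⇒  ω_c = 17/26
sun–planet: 36·(0−17/26) = −16·(ω_p−ω_c)  ⇒  ω_p−ω_c = −(36/16)·(-17/26) = 153/104
ω_p = 17/26 + 153/104 = 17/8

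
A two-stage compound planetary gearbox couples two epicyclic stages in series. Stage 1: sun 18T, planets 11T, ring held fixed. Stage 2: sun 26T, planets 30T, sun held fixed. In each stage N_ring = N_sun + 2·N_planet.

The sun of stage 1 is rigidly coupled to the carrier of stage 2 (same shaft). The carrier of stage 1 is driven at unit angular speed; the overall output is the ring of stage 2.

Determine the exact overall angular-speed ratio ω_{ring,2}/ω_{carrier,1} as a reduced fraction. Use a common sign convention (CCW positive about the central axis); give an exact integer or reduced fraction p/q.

Stage 1: N_ring = 18 + 2·11 = 40
Stage 1: 18(ω_s−ω_c) = −40(ω_r−ω_c),  ω_r=0, ω_c=1
Stage 1: ω_s = 1 − (40/18)(0−1) = 29/9
  ⇒ ω_s¹/ω_c¹ = 29/9
Stage 2: N_ring = 26 + 2·30 = 86
Stage 2: 26(ω_s−ω_c) = −86(ω_r−ω_c),  ω_s=0, ω_c=1
Stage 2: ω_r = 1 − (26/86)(0−1) = 56/43
  ⇒ ω_r²/ω_c² = 56/43
Coupling ω_c² = ω_s¹ ⇒ overall = 29/9 × 56/43 = 1624/387

1624/387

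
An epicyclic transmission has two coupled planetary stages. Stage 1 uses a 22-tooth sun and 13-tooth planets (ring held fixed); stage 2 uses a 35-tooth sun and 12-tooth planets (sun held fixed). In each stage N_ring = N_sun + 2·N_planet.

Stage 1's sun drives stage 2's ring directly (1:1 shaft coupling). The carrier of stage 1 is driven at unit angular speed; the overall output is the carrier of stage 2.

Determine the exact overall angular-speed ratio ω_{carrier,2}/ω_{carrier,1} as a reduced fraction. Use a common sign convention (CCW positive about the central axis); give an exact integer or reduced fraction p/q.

2065/1034

Stage 1: N_ring = 22 + 2·13 = 48
Stage 1: 22(ω_s−ω_c) = −48(ω_r−ω_c),  ω_r=0, ω_c=1
Stage 1: ω_s = 1 − (48/22)(0−1) = 35/11
  ⇒ ω_s¹/ω_c¹ = 35/11
Stage 2: N_ring = 35 + 2·12 = 59
Stage 2: 35(ω_s−ω_c) = −59(ω_r−ω_c),  ω_s=0, ω_r=1
Stage 2: 35(0−ω_c) = −59(1−ω_c)  ⇒  94ω_c = 59  ⇒  ω_c = 59/94
  ⇒ ω_c²/ω_r² = 59/94
Coupling ω_r² = ω_s¹ ⇒ overall = 35/11 × 59/94 = 2065/1034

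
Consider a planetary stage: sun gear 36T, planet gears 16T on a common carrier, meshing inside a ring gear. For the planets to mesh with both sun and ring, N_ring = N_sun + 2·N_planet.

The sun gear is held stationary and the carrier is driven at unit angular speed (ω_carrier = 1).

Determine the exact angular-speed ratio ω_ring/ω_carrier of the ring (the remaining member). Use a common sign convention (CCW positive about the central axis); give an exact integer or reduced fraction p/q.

26/17

N_ring = 36 + 2·16 = 68
36(ω_s−ω_c) = −68(ω_r−ω_c),  ω_s=0, ω_c=1
ω_r = 1 − (36/68)(0−1) = 26/17
ω_r/ω_c = 26/17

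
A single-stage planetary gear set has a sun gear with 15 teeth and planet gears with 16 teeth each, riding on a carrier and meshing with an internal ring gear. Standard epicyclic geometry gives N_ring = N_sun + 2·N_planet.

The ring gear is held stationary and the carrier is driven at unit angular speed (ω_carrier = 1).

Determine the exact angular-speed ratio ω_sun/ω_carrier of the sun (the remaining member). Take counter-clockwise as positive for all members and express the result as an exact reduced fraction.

62/15

N_ring = 15 + 2·16 = 47
15(ω_s−ω_c) = −47(ω_r−ω_c),  ω_r=0, ω_c=1
ω_s = 1 − (47/15)(0−1) = 62/15
ω_s/ω_c = 62/15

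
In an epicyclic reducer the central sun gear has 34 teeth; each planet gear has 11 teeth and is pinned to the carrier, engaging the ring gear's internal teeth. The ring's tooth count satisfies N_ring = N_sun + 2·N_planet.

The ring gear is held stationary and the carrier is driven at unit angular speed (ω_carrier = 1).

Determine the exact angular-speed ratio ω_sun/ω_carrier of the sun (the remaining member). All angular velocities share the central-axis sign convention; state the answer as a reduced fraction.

N_ring = 34 + 2·11 = 56
34(ω_s−ω_c) = −56(ω_r−ω_c),  ω_r=0, ω_c=1
ω_s = 1 − (56/34)(0−1) = 45/17
ω_s/ω_c = 45/17

45/17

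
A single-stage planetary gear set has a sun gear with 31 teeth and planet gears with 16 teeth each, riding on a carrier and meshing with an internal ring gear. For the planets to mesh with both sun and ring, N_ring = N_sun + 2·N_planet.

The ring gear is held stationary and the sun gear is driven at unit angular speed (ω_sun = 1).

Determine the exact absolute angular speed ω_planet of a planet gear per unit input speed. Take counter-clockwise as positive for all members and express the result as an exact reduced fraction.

N_ring = 31 + 2·16 = 63
31(ω_s−ω_c) = −63(ω_r−ω_c),  ω_r=0, ω_s=1
31(1−ω_c) = −63(0−ω_c)  ⇒  94ω_c = 31  ⇒  ω_c = 31/94
sun–planet: 31·(1−31/94) = −16·(ω_p−ω_c)  ⇒  ω_p−ω_c = −(31/16)·(63/94) = -1953/1504
ω_p = 31/94 − 1953/1504 = -31/32

-31/32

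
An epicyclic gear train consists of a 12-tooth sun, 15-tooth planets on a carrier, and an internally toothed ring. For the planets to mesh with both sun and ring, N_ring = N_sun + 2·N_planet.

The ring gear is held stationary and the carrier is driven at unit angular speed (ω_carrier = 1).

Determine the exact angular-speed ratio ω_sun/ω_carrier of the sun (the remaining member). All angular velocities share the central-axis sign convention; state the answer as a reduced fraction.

N_ring = 12 + 2·15 = 42
12(ω_s−ω_c) = −42(ω_r−ω_c),  ω_r=0, ω_c=1
ω_s = 1 − (42/12)(0−1) = 9/2
ω_s/ω_c = 9/2

9/2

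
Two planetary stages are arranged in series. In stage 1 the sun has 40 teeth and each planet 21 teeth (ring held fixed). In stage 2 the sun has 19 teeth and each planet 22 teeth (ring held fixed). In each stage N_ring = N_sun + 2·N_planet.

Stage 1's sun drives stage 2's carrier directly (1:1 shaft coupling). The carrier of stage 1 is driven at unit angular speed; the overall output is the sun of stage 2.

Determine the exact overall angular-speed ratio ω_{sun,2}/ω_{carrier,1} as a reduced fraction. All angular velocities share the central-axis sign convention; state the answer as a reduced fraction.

2501/190

Stage 1: N_ring = 40 + 2·21 = 82
Stage 1: 40(ω_s−ω_c) = −82(ω_r−ω_c),  ω_r=0, ω_c=1
Stage 1: ω_s = 1 − (82/40)(0−1) = 61/20
  ⇒ ω_s¹/ω_c¹ = 61/20
Stage 2: N_ring = 19 + 2·22 = 63
Stage 2: 19(ω_s−ω_c) = −63(ω_r−ω_c),  ω_r=0, ω_c=1
Stage 2: ω_s = 1 − (63/19)(0−1) = 82/19
  ⇒ ω_s²/ω_c² = 82/19
Coupling ω_c² = ω_s¹ ⇒ overall = 61/20 × 82/19 = 2501/190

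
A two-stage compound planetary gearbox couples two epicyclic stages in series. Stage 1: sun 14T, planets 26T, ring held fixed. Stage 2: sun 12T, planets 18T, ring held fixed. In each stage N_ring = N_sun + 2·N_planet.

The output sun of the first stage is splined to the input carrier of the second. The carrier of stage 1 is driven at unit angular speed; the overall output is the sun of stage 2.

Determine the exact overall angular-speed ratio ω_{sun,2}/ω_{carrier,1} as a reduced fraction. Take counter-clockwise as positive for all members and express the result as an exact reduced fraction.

200/7

Stage 1: N_ring = 14 + 2·26 = 66
Stage 1: 14(ω_s−ω_c) = −66(ω_r−ω_c),  ω_r=0, ω_c=1
Stage 1: ω_s = 1 − (66/14)(0−1) = 40/7
  ⇒ ω_s¹/ω_c¹ = 40/7
Stage 2: N_ring = 12 + 2·18 = 48
Stage 2: 12(ω_s−ω_c) = −48(ω_r−ω_c),  ω_r=0, ω_c=1
Stage 2: ω_s = 1 − (48/12)(0−1) = 5
  ⇒ ω_s²/ω_c² = 5
Coupling ω_c² = ω_s¹ ⇒ overall = 40/7 × 5 = 200/7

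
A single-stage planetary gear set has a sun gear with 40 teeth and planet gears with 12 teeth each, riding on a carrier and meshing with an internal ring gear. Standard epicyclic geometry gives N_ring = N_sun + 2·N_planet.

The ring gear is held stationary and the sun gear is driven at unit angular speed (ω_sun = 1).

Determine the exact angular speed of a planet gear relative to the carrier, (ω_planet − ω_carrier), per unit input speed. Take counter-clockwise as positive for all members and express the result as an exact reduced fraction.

-80/39

N_ring = 40 + 2·12 = 64
40(ω_s−ω_c) = −64(ω_r−ω_c),  ω_r=0, ω_s=1
40(1−ω_c) = −64(0−ω_c)  ⇒  104ω_c = 40  ⇒  ω_c = 5/13
sun–planet: 40·(1−5/13) = −12·(ω_p−ω_c)  ⇒  ω_p−ω_c = −(40/12)·(8/13) = -80/39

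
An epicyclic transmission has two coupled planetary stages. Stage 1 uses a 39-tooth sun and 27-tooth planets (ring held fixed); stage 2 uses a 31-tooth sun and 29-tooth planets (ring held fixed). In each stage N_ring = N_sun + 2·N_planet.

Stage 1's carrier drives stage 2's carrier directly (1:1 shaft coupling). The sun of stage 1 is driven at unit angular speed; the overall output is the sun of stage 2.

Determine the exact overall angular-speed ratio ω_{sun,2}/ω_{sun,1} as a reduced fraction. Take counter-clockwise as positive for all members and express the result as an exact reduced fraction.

Stage 1: N_ring = 39 + 2·27 = 93
Stage 1: 39(ω_s−ω_c) = −93(ω_r−ω_c),  ω_r=0, ω_s=1
Stage 1: 39(1−ω_c) = −93(0−ω_c)  ⇒  132ω_c = 39  ⇒  ω_c = 13/44
  ⇒ ω_c¹/ω_s¹ = 13/44
Stage 2: N_ring = 31 + 2·29 = 89
Stage 2: 31(ω_s−ω_c) = −89(ω_r−ω_c),  ω_r=0, ω_c=1
Stage 2: ω_s = 1 − (89/31)(0−1) = 120/31
  ⇒ ω_s²/ω_c² = 120/31
Coupling ω_c² = ω_c¹ ⇒ overall = 13/44 × 120/31 = 390/341

390/341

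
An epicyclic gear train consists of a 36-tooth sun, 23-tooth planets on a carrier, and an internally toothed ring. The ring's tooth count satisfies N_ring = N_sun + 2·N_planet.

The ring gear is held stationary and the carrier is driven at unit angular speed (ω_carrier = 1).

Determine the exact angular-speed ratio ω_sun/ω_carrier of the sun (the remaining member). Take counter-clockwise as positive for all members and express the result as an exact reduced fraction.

59/18

N_ring = 36 + 2·23 = 82
36(ω_s−ω_c) = −82(ω_r−ω_c),  ω_r=0, ω_c=1
ω_s = 1 − (82/36)(0−1) = 59/18
ω_s/ω_c = 59/18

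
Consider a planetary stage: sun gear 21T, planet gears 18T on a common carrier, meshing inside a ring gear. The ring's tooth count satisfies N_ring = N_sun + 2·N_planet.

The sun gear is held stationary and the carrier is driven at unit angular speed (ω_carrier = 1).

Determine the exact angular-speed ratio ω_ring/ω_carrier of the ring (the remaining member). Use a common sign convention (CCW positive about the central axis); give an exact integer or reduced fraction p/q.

26/19

N_ring = 21 + 2·18 = 57
21(ω_s−ω_c) = −57(ω_r−ω_c),  ω_s=0, ω_c=1
ω_r = 1 − (21/57)(0−1) = 26/19
ω_r/ω_c = 26/19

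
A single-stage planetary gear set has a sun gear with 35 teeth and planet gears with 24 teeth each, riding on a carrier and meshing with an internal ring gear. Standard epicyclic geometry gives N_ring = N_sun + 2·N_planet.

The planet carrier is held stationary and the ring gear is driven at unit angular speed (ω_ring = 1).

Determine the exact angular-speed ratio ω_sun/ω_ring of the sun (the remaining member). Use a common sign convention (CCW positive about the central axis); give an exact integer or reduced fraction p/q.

N_ring = 35 + 2·24 = 83
35(ω_s−ω_c) = −83(ω_r−ω_c),  ω_c=0, ω_r=1
ω_s = 0 − (83/35)(1−0) = -83/35
ω_s/ω_r = -83/35

-83/35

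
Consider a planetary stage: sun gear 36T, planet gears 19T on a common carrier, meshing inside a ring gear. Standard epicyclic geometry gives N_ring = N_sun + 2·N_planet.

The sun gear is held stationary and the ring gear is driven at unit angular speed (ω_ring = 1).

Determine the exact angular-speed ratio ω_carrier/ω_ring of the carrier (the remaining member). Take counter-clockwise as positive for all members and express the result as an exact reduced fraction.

37/55

N_ring = 36 + 2·19 = 74
36(ω_s−ω_c) = −74(ω_r−ω_c),  ω_s=0, ω_r=1
36(0−ω_c) = −74(1−ω_c)  ⇒  110ω_c = 74  ⇒  ω_c = 37/55
ω_c/ω_r = 37/55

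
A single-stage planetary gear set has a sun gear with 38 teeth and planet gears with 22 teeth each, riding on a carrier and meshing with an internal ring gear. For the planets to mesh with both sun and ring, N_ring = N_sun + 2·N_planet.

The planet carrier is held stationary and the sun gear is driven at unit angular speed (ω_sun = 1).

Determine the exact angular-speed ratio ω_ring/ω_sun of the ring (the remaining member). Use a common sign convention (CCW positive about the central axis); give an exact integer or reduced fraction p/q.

N_ring = 38 + 2·22 = 82
38(ω_s−ω_c) = −82(ω_r−ω_c),  ω_c=0, ω_s=1
ω_r = 0 − (38/82)(1−0) = -19/41
ω_r/ω_s = -19/41

-19/41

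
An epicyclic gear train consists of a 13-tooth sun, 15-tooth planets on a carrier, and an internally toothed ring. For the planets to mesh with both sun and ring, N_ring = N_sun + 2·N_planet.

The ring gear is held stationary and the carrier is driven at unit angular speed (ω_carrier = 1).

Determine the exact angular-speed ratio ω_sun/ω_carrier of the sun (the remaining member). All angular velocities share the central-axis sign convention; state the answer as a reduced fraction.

N_ring = 13 + 2·15 = 43
13(ω_s−ω_c) = −43(ω_r−ω_c),  ω_r=0, ω_c=1
ω_s = 1 − (43/13)(0−1) = 56/13
ω_s/ω_c = 56/13

56/13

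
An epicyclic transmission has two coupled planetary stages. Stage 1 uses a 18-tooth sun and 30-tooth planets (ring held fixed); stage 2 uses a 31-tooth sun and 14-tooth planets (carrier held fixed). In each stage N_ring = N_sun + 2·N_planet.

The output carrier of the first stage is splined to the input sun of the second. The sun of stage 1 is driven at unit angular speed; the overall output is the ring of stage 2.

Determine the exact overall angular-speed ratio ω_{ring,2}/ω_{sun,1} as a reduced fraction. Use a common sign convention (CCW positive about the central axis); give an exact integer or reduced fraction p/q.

Stage 1: N_ring = 18 + 2·30 = 78
Stage 1: 18(ω_s−ω_c) = −78(ω_r−ω_c),  ω_r=0, ω_s=1
Stage 1: 18(1−ω_c) = −78(0−ω_c)  ⇒  96ω_c = 18  ⇒  ω_c = 3/16
  ⇒ ω_c¹/ω_s¹ = 3/16
Stage 2: N_ring = 31 + 2·14 = 59
Stage 2: 31(ω_s−ω_c) = −59(ω_r−ω_c),  ω_c=0, ω_s=1
Stage 2: ω_r = 0 − (31/59)(1−0) = -31/59
  ⇒ ω_r²/ω_s² = -31/59
Coupling ω_s² = ω_c¹ ⇒ overall = 3/16 × -31/59 = -93/944

-93/944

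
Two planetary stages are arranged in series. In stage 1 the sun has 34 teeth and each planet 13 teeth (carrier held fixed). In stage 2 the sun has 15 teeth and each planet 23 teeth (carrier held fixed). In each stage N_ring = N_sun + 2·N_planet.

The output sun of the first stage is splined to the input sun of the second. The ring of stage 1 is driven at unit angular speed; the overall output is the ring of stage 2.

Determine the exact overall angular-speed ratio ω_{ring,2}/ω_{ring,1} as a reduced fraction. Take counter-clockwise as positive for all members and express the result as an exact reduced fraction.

450/1037

Stage 1: N_ring = 34 + 2·13 = 60
Stage 1: 34(ω_s−ω_c) = −60(ω_r−ω_c),  ω_c=0, ω_r=1
Stage 1: ω_s = 0 − (60/34)(1−0) = -30/17
  ⇒ ω_s¹/ω_r¹ = -30/17
Stage 2: N_ring = 15 + 2·23 = 61
Stage 2: 15(ω_s−ω_c) = −61(ω_r−ω_c),  ω_c=0, ω_s=1
Stage 2: ω_r = 0 − (15/61)(1−0) = -15/61
  ⇒ ω_r²/ω_s² = -15/61
Coupling ω_s² = ω_s¹ ⇒ overall = -30/17 × -15/61 = 450/1037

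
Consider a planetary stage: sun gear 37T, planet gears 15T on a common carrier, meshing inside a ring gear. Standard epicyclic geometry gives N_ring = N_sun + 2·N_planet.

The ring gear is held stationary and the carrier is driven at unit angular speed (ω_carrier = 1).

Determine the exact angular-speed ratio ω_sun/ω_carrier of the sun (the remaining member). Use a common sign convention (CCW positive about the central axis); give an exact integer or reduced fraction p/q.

N_ring = 37 + 2·15 = 67
37(ω_s−ω_c) = −67(ω_r−ω_c),  ω_r=0, ω_c=1
ω_s = 1 − (67/37)(0−1) = 104/37
ω_s/ω_c = 104/37

104/37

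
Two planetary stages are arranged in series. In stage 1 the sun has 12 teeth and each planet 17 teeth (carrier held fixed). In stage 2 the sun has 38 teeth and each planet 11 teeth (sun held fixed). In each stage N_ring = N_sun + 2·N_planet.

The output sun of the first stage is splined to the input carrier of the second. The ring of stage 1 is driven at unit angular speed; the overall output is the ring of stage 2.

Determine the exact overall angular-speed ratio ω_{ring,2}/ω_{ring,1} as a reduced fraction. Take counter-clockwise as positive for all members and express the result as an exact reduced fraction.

Stage 1: N_ring = 12 + 2·17 = 46
Stage 1: 12(ω_s−ω_c) = −46(ω_r−ω_c),  ω_c=0, ω_r=1
Stage 1: ω_s = 0 − (46/12)(1−0) = -23/6
  ⇒ ω_s¹/ω_r¹ = -23/6
Stage 2: N_ring = 38 + 2·11 = 60
Stage 2: 38(ω_s−ω_c) = −60(ω_r−ω_c),  ω_s=0, ω_c=1
Stage 2: ω_r = 1 − (38/60)(0−1) = 49/30
  ⇒ ω_r²/ω_c² = 49/30
Coupling ω_c² = ω_s¹ ⇒ overall = -23/6 × 49/30 = -1127/180

-1127/180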